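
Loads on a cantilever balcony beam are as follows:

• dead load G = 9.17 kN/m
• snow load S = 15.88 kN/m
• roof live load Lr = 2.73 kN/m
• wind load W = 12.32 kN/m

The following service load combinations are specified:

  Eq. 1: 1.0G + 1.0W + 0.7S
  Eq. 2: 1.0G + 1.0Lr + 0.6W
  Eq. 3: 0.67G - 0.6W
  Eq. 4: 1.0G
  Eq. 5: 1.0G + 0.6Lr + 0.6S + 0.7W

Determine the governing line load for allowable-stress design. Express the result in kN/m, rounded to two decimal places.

32.61 kN/m

Eq. 1: 1.0(9.17) + 1.0(12.32) + 0.7(15.88) = 9.17 + 12.32 + 11.12 = 32.61
Eq. 2: 1.0(9.17) + 1.0(2.73) + 0.6(12.32) = 9.17 + 2.73 + 7.39 = 19.29
Eq. 3: 0.67(9.17) - 0.6(12.32) = 6.14 - 7.39 = -1.25
Eq. 4: 1.0(9.17) = 9.17
Eq. 5: 1.0(9.17) + 0.6(2.73) + 0.6(15.88) + 0.7(12.32) = 9.17 + 1.64 + 9.53 + 8.62 = 28.96
Combination 1 governs: w = 32.61 kN/m.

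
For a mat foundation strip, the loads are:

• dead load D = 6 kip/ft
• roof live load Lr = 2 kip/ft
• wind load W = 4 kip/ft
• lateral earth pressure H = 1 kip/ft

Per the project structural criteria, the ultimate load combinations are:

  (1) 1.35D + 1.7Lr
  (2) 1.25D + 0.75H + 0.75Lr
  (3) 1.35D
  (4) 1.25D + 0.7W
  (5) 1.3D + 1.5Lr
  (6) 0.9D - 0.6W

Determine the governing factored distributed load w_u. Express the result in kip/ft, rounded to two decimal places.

11.50 kip/ft

(1) 1.35(6) + 1.7(2) = 8.10 + 3.40 = 11.50
(2) 1.25(6) + 0.75(1) + 0.75(2) = 7.50 + 0.75 + 1.50 = 9.75
(3) 1.35(6) = 8.10
(4) 1.25(6) + 0.7(4) = 7.50 + 2.80 = 10.30
(5) 1.3(6) + 1.5(2) = 7.80 + 3.00 = 10.80
(6) 0.9(6) - 0.6(4) = 5.40 - 2.40 = 3.00
Combination 1 governs: w_u = 11.50 kip/ft.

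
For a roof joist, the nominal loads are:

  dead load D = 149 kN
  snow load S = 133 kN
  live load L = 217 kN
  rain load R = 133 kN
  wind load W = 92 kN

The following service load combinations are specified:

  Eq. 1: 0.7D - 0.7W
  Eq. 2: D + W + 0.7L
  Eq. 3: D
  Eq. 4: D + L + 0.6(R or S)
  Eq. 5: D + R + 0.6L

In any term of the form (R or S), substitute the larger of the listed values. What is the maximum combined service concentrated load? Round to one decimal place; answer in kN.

445.8 kN

(R or S) → R = 133 kN.
Eq. 1: 0.7(149) - 0.7(92) = 104.3 - 64.4 = 39.9
Eq. 2: 1.0(149) + 1.0(92) + 0.7(217) = 149.0 + 92.0 + 151.9 = 392.9
Eq. 3: 1.0(149) = 149.0
Eq. 4: 1.0(149) + 1.0(217) + 0.6(133) = 149.0 + 217.0 + 79.8 = 445.8
Eq. 5: 1.0(149) + 1.0(133) + 0.6(217) = 149.0 + 133.0 + 130.2 = 412.2
Combination 4 governs: P = 445.8 kN.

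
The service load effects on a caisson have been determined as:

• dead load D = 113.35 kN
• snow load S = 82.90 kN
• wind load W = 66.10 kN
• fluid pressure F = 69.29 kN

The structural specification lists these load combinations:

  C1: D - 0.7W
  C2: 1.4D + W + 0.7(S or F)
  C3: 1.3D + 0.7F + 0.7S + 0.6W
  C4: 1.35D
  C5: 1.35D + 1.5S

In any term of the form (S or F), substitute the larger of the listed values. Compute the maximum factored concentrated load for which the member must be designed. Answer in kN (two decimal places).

293.55 kN

(S or F) → S = 82.90 kN.
C1: 1.0(113.35) - 0.7(66.10) = 113.35 - 46.27 = 67.08
C2: 1.4(113.35) + 1.0(66.10) + 0.7(82.90) = 158.69 + 66.10 + 58.03 = 282.82
C3: 1.3(113.35) + 0.7(69.29) + 0.7(82.90) + 0.6(66.10) = 147.36 + 48.50 + 58.03 + 39.66 = 293.55
C4: 1.35(113.35) = 153.02
C5: 1.35(113.35) + 1.5(82.90) = 153.02 + 124.35 = 277.37
Combination 3 governs: P_u = 293.55 kN.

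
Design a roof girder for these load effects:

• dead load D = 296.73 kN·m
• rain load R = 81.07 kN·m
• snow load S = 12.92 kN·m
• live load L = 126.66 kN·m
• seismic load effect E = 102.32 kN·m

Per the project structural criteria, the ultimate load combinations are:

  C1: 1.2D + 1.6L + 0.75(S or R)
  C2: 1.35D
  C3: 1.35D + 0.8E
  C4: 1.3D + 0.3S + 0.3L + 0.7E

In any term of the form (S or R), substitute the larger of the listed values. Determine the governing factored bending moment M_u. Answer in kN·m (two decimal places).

(S or R) → R = 81.07 kN·m.
C1: 1.2(296.73) + 1.6(126.66) + 0.75(81.07) = 619.53
C2: 1.35(296.73) = 400.59
C3: 1.35(296.73) + 0.8(102.32) = 482.44
C4: 1.3(296.73) + 0.3(12.92) + 0.3(126.66) + 0.7(102.32) = 385.75 + 3.88 + 38.00 + 71.62 = 499.25
The controlling combination is 1, giving 619.53 kN·m.

619.53 kN·m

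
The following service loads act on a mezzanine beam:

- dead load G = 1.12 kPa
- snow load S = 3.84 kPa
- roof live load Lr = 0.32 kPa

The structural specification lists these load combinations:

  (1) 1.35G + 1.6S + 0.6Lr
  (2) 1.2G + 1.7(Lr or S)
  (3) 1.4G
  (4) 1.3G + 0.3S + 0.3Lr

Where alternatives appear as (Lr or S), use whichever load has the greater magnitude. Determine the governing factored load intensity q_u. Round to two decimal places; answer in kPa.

(Lr or S) → S = 3.84 kPa.
(1) 1.35(1.12) + 1.6(3.84) + 0.6(0.32) = 7.85
(2) 1.2(1.12) + 1.7(3.84) = 7.87
(3) 1.4(1.12) = 1.57
(4) 1.3(1.12) + 0.3(3.84) + 0.3(0.32) = 2.70
Maximum is from combination 2.

7.87 kPa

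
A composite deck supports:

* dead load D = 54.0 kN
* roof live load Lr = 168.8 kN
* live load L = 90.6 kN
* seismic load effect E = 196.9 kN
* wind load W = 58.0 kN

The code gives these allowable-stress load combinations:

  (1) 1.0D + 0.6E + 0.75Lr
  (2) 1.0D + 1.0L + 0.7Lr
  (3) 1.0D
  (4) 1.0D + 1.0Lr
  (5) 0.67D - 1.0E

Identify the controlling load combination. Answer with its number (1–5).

(1) 1.0(54.0) + 0.6(196.9) + 0.75(168.8) = 54.0 + 118.1 + 126.6 = 298.7
(2) 1.0(54.0) + 1.0(90.6) + 0.7(168.8) = 54.0 + 90.6 + 118.2 = 262.8
(3) 1.0(54.0) = 54.0
(4) 1.0(54.0) + 1.0(168.8) = 54.0 + 168.8 = 222.8
(5) 0.67(54.0) - 1.0(196.9) = 36.2 - 196.9 = -160.7
The largest value is 298.7 kN from combination 1.

Combination 1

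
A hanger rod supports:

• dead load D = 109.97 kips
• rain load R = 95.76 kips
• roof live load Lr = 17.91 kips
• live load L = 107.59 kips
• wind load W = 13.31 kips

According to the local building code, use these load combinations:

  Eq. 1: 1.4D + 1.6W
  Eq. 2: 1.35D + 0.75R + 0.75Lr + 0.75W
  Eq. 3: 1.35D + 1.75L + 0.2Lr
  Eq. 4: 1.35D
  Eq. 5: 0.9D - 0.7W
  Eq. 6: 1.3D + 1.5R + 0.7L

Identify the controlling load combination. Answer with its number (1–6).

Combination 6

Eq. 1: 1.4(109.97) + 1.6(13.31) = 175.25
Eq. 2: 1.35(109.97) + 0.75(95.76) + 0.75(17.91) + 0.75(13.31) = 148.46 + 71.82 + 13.43 + 9.98 = 243.69
Eq. 3: 1.35(109.97) + 1.75(107.59) + 0.2(17.91) = 148.46 + 188.28 + 3.58 = 340.32
Eq. 4: 1.35(109.97) = 148.46
Eq. 5: 0.9(109.97) - 0.7(13.31) = 89.66
Eq. 6: 1.3(109.97) + 1.5(95.76) + 0.7(107.59) = 142.96 + 143.64 + 75.31 = 361.91
The largest value is 361.91 kips from combination 6.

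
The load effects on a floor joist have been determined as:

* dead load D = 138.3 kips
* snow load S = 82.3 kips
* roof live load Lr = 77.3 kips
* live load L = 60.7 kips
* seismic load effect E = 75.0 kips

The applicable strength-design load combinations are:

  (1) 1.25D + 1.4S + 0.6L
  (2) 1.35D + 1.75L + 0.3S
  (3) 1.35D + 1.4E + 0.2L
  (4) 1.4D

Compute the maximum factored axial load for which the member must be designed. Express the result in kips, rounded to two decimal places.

324.52 kips

(1) 1.25(138.3) + 1.4(82.3) + 0.6(60.7) = 172.88 + 115.22 + 36.42 = 324.52
(2) 1.35(138.3) + 1.75(60.7) + 0.3(82.3) = 317.62
(3) 1.35(138.3) + 1.4(75.0) + 0.2(60.7) = 186.71 + 105.00 + 12.14 = 303.85
(4) 1.4(138.3) = 193.62
Combination 1 governs: P_u = 324.52 kips.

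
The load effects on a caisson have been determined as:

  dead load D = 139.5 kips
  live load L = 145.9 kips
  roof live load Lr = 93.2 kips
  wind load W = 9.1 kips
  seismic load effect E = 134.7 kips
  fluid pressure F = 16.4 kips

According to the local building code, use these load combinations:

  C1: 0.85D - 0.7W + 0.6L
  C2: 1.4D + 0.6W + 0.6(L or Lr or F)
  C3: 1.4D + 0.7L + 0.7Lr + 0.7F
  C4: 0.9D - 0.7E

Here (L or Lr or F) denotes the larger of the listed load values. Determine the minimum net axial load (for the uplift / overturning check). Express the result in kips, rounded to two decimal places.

(L or Lr or F) → L = 145.9 kips.
C1: 0.85(139.5) - 0.7(9.1) + 0.6(145.9) = 118.58 - 6.37 + 87.54 = 199.75
C2: 1.4(139.5) + 0.6(9.1) + 0.6(145.9) = 195.30 + 5.46 + 87.54 = 288.30
C3: 1.4(139.5) + 0.7(145.9) + 0.7(93.2) + 0.7(16.4) = 195.30 + 102.13 + 65.24 + 11.48 = 374.15
C4: 0.9(139.5) - 0.7(134.7) = 125.55 - 94.29 = 31.26
Combination 4 gives the minimum: 31.26 kips.

31.26 kips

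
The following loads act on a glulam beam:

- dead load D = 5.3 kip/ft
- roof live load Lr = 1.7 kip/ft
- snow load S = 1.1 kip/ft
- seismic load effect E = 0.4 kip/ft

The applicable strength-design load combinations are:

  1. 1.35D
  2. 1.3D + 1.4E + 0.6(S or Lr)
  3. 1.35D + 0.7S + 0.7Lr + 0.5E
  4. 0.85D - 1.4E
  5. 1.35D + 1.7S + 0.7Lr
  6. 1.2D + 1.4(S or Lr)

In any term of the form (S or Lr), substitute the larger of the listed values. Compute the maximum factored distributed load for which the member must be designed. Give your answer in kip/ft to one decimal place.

10.2 kip/ft

(S or Lr) → Lr = 1.7 kip/ft.
1. 1.35(5.3) = 7.2
2. 1.3(5.3) + 1.4(0.4) + 0.6(1.7) = 6.9 + 0.6 + 1.0 = 8.5
3. 1.35(5.3) + 0.7(1.1) + 0.7(1.7) + 0.5(0.4) = 9.3
4. 0.85(5.3) - 1.4(0.4) = 4.5 - 0.6 = 3.9
5. 1.35(5.3) + 1.7(1.1) + 0.7(1.7) = 10.2
6. 1.2(5.3) + 1.4(1.7) = 8.7
Combination 5 governs: w_u = 10.2 kip/ft.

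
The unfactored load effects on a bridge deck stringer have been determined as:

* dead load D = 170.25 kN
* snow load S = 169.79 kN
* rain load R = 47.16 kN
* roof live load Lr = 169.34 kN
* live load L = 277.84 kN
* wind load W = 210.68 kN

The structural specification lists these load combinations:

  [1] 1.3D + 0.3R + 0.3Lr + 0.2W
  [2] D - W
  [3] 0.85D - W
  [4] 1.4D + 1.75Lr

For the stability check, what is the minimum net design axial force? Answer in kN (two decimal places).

[1] 1.3(170.25) + 0.3(47.16) + 0.3(169.34) + 0.2(210.68) = 328.41
[2] 1.0(170.25) - 1.0(210.68) = 170.25 - 210.68 = -40.43
[3] 0.85(170.25) - 1.0(210.68) = 144.71 - 210.68 = -65.97
[4] 1.4(170.25) + 1.75(169.34) = 238.35 + 296.35 = 534.70
Combination 3 gives the minimum: -65.97 kN.

-65.97 kN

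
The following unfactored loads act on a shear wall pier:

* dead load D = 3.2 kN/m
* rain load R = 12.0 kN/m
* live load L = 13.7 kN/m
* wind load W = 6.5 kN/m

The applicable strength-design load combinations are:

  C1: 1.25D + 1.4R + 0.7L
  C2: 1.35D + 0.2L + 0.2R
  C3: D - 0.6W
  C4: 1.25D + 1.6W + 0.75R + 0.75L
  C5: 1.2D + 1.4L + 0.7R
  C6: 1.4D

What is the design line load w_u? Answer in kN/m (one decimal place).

33.7 kN/m

C1: 1.25(3.2) + 1.4(12.0) + 0.7(13.7) = 4.0 + 16.8 + 9.6 = 30.4
C2: 1.35(3.2) + 0.2(13.7) + 0.2(12.0) = 9.5
C3: 1.0(3.2) - 0.6(6.5) = 3.2 - 3.9 = -0.7
C4: 1.25(3.2) + 1.6(6.5) + 0.75(12.0) + 0.75(13.7) = 4.0 + 10.4 + 9.0 + 10.3 = 33.7
C5: 1.2(3.2) + 1.4(13.7) + 0.7(12.0) = 3.8 + 19.2 + 8.4 = 31.4
C6: 1.4(3.2) = 4.5
Maximum is from combination 4.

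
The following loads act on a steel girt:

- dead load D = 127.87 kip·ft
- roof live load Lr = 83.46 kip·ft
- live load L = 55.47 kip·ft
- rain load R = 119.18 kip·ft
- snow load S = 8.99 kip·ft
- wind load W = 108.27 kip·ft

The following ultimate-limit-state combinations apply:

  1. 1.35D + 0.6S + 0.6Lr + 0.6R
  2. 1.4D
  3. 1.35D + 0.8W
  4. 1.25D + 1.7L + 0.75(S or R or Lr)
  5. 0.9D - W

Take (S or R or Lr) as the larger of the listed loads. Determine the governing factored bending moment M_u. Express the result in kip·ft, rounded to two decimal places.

343.52 kip·ft

(S or R or Lr) → R = 119.18 kip·ft.
1. 1.35(127.87) + 0.6(8.99) + 0.6(83.46) + 0.6(119.18) = 299.60
2. 1.4(127.87) = 179.02
3. 1.35(127.87) + 0.8(108.27) = 259.24
4. 1.25(127.87) + 1.7(55.47) + 0.75(119.18) = 343.52
5. 0.9(127.87) - 1.0(108.27) = 6.81
Combination 4 governs: M_u = 343.52 kip·ft.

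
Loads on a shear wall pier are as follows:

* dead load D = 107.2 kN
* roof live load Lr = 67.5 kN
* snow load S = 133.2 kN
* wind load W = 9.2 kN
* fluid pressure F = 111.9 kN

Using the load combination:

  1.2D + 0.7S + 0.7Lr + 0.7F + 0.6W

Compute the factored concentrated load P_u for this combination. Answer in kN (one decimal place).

1.2(107.2) + 0.7(133.2) + 0.7(67.5) + 0.7(111.9) + 0.6(9.2) = 353.0
P_u = 353.0 kN.

353.0 kN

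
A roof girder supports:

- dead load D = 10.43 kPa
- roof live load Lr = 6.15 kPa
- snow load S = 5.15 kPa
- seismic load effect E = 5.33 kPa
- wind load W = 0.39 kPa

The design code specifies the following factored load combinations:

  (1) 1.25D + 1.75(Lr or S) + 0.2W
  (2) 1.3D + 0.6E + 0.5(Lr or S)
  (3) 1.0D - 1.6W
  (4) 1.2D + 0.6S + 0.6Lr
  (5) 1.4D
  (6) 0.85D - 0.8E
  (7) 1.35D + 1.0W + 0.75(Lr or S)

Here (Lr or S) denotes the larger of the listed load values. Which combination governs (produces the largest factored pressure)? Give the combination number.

(Lr or S) → Lr = 6.15 kPa.
(1) 1.25(10.43) + 1.75(6.15) + 0.2(0.39) = 23.88
(2) 1.3(10.43) + 0.6(5.33) + 0.5(6.15) = 19.83
(3) 1.0(10.43) - 1.6(0.39) = 9.81
(4) 1.2(10.43) + 0.6(5.15) + 0.6(6.15) = 19.30
(5) 1.4(10.43) = 14.60
(6) 0.85(10.43) - 0.8(5.33) = 4.60
(7) 1.35(10.43) + 1.0(0.39) + 0.75(6.15) = 19.08
The largest value is 23.88 kPa from combination 1.

Combination 1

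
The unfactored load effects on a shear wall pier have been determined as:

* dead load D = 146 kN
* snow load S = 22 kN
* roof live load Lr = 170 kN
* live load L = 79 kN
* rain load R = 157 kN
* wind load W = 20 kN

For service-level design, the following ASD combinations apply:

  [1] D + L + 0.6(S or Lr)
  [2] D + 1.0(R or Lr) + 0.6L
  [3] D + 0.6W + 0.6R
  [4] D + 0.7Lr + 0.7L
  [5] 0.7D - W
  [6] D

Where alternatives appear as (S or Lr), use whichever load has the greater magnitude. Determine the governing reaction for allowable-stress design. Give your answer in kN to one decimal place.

(S or Lr) → Lr = 170 kN; (R or Lr) → Lr = 170 kN.
[1] 1.0(146) + 1.0(79) + 0.6(170) = 146.0 + 79.0 + 102.0 = 327.0
[2] 1.0(146) + 1.0(170) + 0.6(79) = 146.0 + 170.0 + 47.4 = 363.4
[3] 1.0(146) + 0.6(20) + 0.6(157) = 146.0 + 12.0 + 94.2 = 252.2
[4] 1.0(146) + 0.7(170) + 0.7(79) = 146.0 + 119.0 + 55.3 = 320.3
[5] 0.7(146) - 1.0(20) = 102.2 - 20.0 = 82.2
[6] 1.0(146) = 146.0
The controlling combination is 2, giving 363.4 kN.

363.4 kN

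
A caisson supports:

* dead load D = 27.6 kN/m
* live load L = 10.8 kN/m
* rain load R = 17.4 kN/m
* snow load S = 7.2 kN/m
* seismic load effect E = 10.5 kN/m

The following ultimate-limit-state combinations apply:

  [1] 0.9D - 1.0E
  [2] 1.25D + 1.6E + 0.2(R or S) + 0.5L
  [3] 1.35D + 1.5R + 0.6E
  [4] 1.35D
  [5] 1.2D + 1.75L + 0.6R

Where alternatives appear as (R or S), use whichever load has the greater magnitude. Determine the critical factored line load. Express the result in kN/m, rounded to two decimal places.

(R or S) → R = 17.4 kN/m.
[1] 0.9(27.6) - 1.0(10.5) = 24.84 - 10.50 = 14.34
[2] 1.25(27.6) + 1.6(10.5) + 0.2(17.4) + 0.5(10.8) = 34.50 + 16.80 + 3.48 + 5.40 = 60.18
[3] 1.35(27.6) + 1.5(17.4) + 0.6(10.5) = 37.26 + 26.10 + 6.30 = 69.66
[4] 1.35(27.6) = 37.26
[5] 1.2(27.6) + 1.75(10.8) + 0.6(17.4) = 33.12 + 18.90 + 10.44 = 62.46
Maximum is from combination 3.

69.66 kN/m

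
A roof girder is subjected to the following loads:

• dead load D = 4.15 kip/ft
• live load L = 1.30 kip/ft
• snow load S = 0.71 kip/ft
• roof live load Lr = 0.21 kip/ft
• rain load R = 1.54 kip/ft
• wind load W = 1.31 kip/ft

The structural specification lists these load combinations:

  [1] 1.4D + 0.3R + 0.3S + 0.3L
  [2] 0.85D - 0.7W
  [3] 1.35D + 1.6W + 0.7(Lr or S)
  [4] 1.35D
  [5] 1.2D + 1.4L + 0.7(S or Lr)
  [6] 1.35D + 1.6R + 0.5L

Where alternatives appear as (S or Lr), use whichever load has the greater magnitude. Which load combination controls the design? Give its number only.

(Lr or S) → S = 0.71 kip/ft; (S or Lr) → S = 0.71 kip/ft.
[1] 1.4(4.15) + 0.3(1.54) + 0.3(0.71) + 0.3(1.30) = 6.88
[2] 0.85(4.15) - 0.7(1.31) = 3.53 - 0.92 = 2.61
[3] 1.35(4.15) + 1.6(1.31) + 0.7(0.71) = 5.60 + 2.10 + 0.50 = 8.20
[4] 1.35(4.15) = 5.60
[5] 1.2(4.15) + 1.4(1.30) + 0.7(0.71) = 4.98 + 1.82 + 0.50 = 7.30
[6] 1.35(4.15) + 1.6(1.54) + 0.5(1.30) = 8.72
The largest value is 8.72 kip/ft from combination 6.

Combination 6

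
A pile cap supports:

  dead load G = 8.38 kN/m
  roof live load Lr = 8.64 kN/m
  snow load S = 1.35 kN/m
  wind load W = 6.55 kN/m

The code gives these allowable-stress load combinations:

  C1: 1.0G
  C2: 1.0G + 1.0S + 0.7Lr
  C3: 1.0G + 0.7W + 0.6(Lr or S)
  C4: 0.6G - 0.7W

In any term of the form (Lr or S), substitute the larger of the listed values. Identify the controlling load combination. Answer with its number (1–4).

(Lr or S) → Lr = 8.64 kN/m.
C1: 1.0(8.38) = 8.38
C2: 1.0(8.38) + 1.0(1.35) + 0.7(8.64) = 8.38 + 1.35 + 6.05 = 15.78
C3: 1.0(8.38) + 0.7(6.55) + 0.6(8.64) = 8.38 + 4.59 + 5.18 = 18.15
C4: 0.6(8.38) - 0.7(6.55) = 5.03 - 4.59 = 0.44
The largest value is 18.15 kN/m from combination 3.

Combination 3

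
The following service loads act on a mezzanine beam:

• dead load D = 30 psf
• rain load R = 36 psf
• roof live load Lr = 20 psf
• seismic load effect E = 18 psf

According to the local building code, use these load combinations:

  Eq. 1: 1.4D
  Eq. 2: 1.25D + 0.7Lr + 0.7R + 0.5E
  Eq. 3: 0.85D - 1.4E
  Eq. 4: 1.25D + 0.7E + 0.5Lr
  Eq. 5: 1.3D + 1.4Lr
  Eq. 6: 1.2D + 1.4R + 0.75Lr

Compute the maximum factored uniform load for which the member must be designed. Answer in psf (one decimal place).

101.4 psf

Eq. 1: 1.4(30) = 42.0
Eq. 2: 1.25(30) + 0.7(20) + 0.7(36) + 0.5(18) = 85.7
Eq. 3: 0.85(30) - 1.4(18) = 0.3
Eq. 4: 1.25(30) + 0.7(18) + 0.5(20) = 60.1
Eq. 5: 1.3(30) + 1.4(20) = 67.0
Eq. 6: 1.2(30) + 1.4(36) + 0.75(20) = 101.4
Combination 6 governs: q_u = 101.4 psf.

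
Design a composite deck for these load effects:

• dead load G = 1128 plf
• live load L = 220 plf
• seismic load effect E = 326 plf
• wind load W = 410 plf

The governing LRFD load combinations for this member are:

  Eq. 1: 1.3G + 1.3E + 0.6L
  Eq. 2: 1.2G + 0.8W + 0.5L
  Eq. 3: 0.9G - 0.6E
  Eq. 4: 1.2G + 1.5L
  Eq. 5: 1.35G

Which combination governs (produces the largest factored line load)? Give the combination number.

Eq. 1: 1.3(1128) + 1.3(326) + 0.6(220) = 2022.2
Eq. 2: 1.2(1128) + 0.8(410) + 0.5(220) = 1791.6
Eq. 3: 0.9(1128) - 0.6(326) = 819.6
Eq. 4: 1.2(1128) + 1.5(220) = 1683.6
Eq. 5: 1.35(1128) = 1522.8
The largest value is 2022.2 plf from combination 1.

Combination 1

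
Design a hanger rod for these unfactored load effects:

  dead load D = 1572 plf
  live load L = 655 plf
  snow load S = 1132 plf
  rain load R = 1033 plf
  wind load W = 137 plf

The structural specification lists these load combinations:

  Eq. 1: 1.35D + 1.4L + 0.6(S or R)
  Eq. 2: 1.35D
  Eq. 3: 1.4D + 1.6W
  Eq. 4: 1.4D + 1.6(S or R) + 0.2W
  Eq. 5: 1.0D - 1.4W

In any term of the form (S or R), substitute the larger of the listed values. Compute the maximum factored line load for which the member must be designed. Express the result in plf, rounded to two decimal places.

(S or R) → S = 1132 plf.
Eq. 1: 1.35(1572) + 1.4(655) + 0.6(1132) = 2122.20 + 917.00 + 679.20 = 3718.40
Eq. 2: 1.35(1572) = 2122.20
Eq. 3: 1.4(1572) + 1.6(137) = 2200.80 + 219.20 = 2420.00
Eq. 4: 1.4(1572) + 1.6(1132) + 0.2(137) = 2200.80 + 1811.20 + 27.40 = 4039.40
Eq. 5: 1.0(1572) - 1.4(137) = 1572.00 - 191.80 = 1380.20
Maximum is from combination 4.

4039.40 plf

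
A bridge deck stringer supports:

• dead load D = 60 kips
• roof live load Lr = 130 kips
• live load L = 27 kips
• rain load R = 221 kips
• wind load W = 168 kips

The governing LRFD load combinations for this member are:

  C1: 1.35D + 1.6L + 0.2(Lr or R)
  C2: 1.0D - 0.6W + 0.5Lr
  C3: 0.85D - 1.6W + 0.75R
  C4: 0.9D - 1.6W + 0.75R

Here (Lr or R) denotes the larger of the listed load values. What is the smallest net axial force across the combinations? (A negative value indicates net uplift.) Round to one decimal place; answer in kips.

(Lr or R) → R = 221 kips.
C1: 1.35(60) + 1.6(27) + 0.2(221) = 168.4
C2: 1.0(60) - 0.6(168) + 0.5(130) = 24.2
C3: 0.85(60) - 1.6(168) + 0.75(221) = -52.1
C4: 0.9(60) - 1.6(168) + 0.75(221) = -49.1
Combination 3 gives the minimum: -52.1 kips.

-52.1 kips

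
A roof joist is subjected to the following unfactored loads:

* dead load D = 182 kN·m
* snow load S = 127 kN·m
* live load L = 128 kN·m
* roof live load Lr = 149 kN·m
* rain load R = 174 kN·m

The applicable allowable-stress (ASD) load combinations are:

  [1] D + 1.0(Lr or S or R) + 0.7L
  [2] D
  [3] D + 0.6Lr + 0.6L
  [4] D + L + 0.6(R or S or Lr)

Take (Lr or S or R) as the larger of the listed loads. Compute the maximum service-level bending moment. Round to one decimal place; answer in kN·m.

445.6 kN·m

(Lr or S or R) → R = 174 kN·m; (R or S or Lr) → R = 174 kN·m.
[1] 1.0(182) + 1.0(174) + 0.7(128) = 445.6
[2] 1.0(182) = 182.0
[3] 1.0(182) + 0.6(149) + 0.6(128) = 348.2
[4] 1.0(182) + 1.0(128) + 0.6(174) = 414.4
Maximum is from combination 1.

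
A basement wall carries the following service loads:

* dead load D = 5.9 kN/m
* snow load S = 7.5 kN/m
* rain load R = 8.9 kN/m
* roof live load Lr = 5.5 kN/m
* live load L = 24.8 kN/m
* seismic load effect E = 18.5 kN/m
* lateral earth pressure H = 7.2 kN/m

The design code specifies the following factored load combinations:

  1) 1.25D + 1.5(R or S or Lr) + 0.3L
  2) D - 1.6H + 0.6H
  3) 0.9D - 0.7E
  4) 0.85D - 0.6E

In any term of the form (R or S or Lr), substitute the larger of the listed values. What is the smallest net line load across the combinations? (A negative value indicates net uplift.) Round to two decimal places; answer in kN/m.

(R or S or Lr) → R = 8.9 kN/m.
1) 1.25(5.9) + 1.5(8.9) + 0.3(24.8) = 7.38 + 13.35 + 7.44 = 28.17
2) 1.0(5.9) - 1.6(7.2) + 0.6(7.2) = 5.90 - 11.52 + 4.32 = -1.30
3) 0.9(5.9) - 0.7(18.5) = 5.31 - 12.95 = -7.64
4) 0.85(5.9) - 0.6(18.5) = -6.09
Combination 3 gives the minimum: -7.64 kN/m.

-7.64 kN/m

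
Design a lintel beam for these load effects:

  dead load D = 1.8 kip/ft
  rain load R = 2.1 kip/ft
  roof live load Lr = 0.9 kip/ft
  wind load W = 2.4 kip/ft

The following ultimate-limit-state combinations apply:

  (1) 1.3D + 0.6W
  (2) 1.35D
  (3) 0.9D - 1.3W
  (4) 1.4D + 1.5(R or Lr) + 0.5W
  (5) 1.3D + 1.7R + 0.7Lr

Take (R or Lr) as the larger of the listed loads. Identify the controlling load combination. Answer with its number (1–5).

Combination 4

(R or Lr) → R = 2.1 kip/ft.
(1) 1.3(1.8) + 0.6(2.4) = 3.8
(2) 1.35(1.8) = 2.4
(3) 0.9(1.8) - 1.3(2.4) = 1.6 - 3.1 = -1.5
(4) 1.4(1.8) + 1.5(2.1) + 0.5(2.4) = 2.5 + 3.2 + 1.2 = 6.9
(5) 1.3(1.8) + 1.7(2.1) + 0.7(0.9) = 2.3 + 3.6 + 0.6 = 6.5
The largest value is 6.9 kip/ft from combination 4.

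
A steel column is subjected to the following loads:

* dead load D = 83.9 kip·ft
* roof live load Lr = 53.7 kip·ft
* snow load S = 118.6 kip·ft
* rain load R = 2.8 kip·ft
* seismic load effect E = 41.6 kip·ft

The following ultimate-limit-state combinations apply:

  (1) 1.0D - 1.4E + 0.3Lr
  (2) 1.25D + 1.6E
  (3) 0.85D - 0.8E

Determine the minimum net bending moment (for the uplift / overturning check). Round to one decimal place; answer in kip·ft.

(1) 1.0(83.9) - 1.4(41.6) + 0.3(53.7) = 83.9 - 58.2 + 16.1 = 41.8
(2) 1.25(83.9) + 1.6(41.6) = 171.4
(3) 0.85(83.9) - 0.8(41.6) = 71.3 - 33.3 = 38.0
Combination 3 gives the minimum: 38.0 kip·ft.

38.0 kip·ft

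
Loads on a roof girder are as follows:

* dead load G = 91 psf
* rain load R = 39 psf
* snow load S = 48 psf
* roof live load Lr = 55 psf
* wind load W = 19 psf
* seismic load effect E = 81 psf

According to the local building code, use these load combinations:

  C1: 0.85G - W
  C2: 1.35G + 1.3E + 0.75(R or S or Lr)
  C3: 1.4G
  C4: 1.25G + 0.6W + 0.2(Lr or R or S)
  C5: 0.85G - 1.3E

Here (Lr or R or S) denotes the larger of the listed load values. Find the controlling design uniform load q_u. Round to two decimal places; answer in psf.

269.40 psf

(R or S or Lr) → Lr = 55 psf; (Lr or R or S) → Lr = 55 psf.
C1: 0.85(91) - 1.0(19) = 77.35 - 19.00 = 58.35
C2: 1.35(91) + 1.3(81) + 0.75(55) = 122.85 + 105.30 + 41.25 = 269.40
C3: 1.4(91) = 127.40
C4: 1.25(91) + 0.6(19) + 0.2(55) = 113.75 + 11.40 + 11.00 = 136.15
C5: 0.85(91) - 1.3(81) = 77.35 - 105.30 = -27.95
The controlling combination is 2, giving 269.40 psf.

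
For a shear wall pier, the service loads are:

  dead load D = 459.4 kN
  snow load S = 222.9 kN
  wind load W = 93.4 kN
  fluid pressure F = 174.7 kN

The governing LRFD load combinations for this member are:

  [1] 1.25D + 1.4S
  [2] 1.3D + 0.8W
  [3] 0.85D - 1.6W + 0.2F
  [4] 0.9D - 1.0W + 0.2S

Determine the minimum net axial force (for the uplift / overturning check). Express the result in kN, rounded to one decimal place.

276.0 kN

[1] 1.25(459.4) + 1.4(222.9) = 886.3
[2] 1.3(459.4) + 0.8(93.4) = 671.9
[3] 0.85(459.4) - 1.6(93.4) + 0.2(174.7) = 276.0
[4] 0.9(459.4) - 1.0(93.4) + 0.2(222.9) = 364.6
Combination 3 gives the minimum: 276.0 kN.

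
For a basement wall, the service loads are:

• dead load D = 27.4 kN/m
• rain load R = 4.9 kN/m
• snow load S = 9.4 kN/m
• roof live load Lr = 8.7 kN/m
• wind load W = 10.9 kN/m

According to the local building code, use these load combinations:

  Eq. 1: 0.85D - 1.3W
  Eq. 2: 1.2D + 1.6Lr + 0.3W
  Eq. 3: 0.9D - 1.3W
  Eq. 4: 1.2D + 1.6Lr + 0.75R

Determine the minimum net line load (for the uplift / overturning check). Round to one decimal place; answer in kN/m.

Eq. 1: 0.85(27.4) - 1.3(10.9) = 23.3 - 14.2 = 9.1
Eq. 2: 1.2(27.4) + 1.6(8.7) + 0.3(10.9) = 32.9 + 13.9 + 3.3 = 50.1
Eq. 3: 0.9(27.4) - 1.3(10.9) = 24.7 - 14.2 = 10.5
Eq. 4: 1.2(27.4) + 1.6(8.7) + 0.75(4.9) = 32.9 + 13.9 + 3.7 = 50.5
Combination 1 gives the minimum: 9.1 kN/m.

9.1 kN/m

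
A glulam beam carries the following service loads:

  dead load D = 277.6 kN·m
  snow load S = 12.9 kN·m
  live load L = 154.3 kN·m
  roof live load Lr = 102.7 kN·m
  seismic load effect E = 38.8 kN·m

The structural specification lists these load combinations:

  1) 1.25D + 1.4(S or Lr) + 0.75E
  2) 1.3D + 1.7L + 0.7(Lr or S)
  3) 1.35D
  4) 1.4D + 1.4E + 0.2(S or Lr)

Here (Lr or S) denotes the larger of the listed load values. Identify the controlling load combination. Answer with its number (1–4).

Combination 2

(S or Lr) → Lr = 102.7 kN·m; (Lr or S) → Lr = 102.7 kN·m.
1) 1.25(277.6) + 1.4(102.7) + 0.75(38.8) = 519.88
2) 1.3(277.6) + 1.7(154.3) + 0.7(102.7) = 695.08
3) 1.35(277.6) = 374.76
4) 1.4(277.6) + 1.4(38.8) + 0.2(102.7) = 463.50
The largest value is 695.08 kN·m from combination 2.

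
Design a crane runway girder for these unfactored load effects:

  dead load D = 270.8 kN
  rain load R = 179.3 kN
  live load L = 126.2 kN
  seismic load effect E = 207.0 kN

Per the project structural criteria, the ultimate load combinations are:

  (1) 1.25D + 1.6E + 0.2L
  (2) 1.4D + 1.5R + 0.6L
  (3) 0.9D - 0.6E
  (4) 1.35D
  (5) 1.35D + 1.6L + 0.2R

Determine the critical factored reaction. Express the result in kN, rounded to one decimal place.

723.8 kN

(1) 1.25(270.8) + 1.6(207.0) + 0.2(126.2) = 694.9
(2) 1.4(270.8) + 1.5(179.3) + 0.6(126.2) = 723.8
(3) 0.9(270.8) - 0.6(207.0) = 119.5
(4) 1.35(270.8) = 365.6
(5) 1.35(270.8) + 1.6(126.2) + 0.2(179.3) = 603.4
Maximum is from combination 2.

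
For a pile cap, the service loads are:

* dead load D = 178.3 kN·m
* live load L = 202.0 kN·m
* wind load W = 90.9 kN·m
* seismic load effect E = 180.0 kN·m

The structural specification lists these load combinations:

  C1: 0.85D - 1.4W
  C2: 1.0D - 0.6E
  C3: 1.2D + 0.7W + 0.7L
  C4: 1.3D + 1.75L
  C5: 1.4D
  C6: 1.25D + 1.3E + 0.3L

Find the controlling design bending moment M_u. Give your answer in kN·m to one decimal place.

585.3 kN·m

C1: 0.85(178.3) - 1.4(90.9) = 24.3
C2: 1.0(178.3) - 0.6(180.0) = 70.3
C3: 1.2(178.3) + 0.7(90.9) + 0.7(202.0) = 419.0
C4: 1.3(178.3) + 1.75(202.0) = 585.3
C5: 1.4(178.3) = 249.6
C6: 1.25(178.3) + 1.3(180.0) + 0.3(202.0) = 517.5
The controlling combination is 4, giving 585.3 kN·m.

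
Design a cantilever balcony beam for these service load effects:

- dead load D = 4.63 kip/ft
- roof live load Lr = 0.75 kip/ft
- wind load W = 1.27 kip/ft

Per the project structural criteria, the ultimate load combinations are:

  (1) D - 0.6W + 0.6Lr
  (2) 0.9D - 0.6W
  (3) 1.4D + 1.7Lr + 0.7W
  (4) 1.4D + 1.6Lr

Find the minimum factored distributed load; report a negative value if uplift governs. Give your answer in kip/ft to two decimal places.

3.41 kip/ft

(1) 1.0(4.63) - 0.6(1.27) + 0.6(0.75) = 4.63 - 0.76 + 0.45 = 4.32
(2) 0.9(4.63) - 0.6(1.27) = 4.17 - 0.76 = 3.41
(3) 1.4(4.63) + 1.7(0.75) + 0.7(1.27) = 6.48 + 1.28 + 0.89 = 8.65
(4) 1.4(4.63) + 1.6(0.75) = 6.48 + 1.20 = 7.68
Combination 2 gives the minimum: 3.41 kip/ft.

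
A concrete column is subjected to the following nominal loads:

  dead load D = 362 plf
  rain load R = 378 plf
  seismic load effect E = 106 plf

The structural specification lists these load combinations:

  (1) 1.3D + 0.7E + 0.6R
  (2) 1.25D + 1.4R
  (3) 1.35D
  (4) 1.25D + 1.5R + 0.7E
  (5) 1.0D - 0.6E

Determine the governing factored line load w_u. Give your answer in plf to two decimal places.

(1) 1.3(362) + 0.7(106) + 0.6(378) = 470.60 + 74.20 + 226.80 = 771.60
(2) 1.25(362) + 1.4(378) = 452.50 + 529.20 = 981.70
(3) 1.35(362) = 488.70
(4) 1.25(362) + 1.5(378) + 0.7(106) = 452.50 + 567.00 + 74.20 = 1093.70
(5) 1.0(362) - 0.6(106) = 362.00 - 63.60 = 298.40
Combination 4 governs: w_u = 1093.70 plf.

1093.70 plf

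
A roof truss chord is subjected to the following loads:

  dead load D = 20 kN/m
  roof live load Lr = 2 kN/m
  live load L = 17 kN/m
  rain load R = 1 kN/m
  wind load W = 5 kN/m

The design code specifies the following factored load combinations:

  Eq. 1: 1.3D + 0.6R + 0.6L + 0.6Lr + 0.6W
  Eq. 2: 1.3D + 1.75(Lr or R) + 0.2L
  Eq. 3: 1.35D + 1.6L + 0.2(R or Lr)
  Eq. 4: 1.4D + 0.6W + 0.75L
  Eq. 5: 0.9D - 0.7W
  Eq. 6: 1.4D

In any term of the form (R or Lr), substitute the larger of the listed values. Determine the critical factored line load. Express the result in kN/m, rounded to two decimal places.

(Lr or R) → Lr = 2 kN/m; (R or Lr) → Lr = 2 kN/m.
Eq. 1: 1.3(20) + 0.6(1) + 0.6(17) + 0.6(2) + 0.6(5) = 41.00
Eq. 2: 1.3(20) + 1.75(2) + 0.2(17) = 32.90
Eq. 3: 1.35(20) + 1.6(17) + 0.2(2) = 54.60
Eq. 4: 1.4(20) + 0.6(5) + 0.75(17) = 43.75
Eq. 5: 0.9(20) - 0.7(5) = 14.50
Eq. 6: 1.4(20) = 28.00
The controlling combination is 3, giving 54.60 kN/m.

54.60 kN/m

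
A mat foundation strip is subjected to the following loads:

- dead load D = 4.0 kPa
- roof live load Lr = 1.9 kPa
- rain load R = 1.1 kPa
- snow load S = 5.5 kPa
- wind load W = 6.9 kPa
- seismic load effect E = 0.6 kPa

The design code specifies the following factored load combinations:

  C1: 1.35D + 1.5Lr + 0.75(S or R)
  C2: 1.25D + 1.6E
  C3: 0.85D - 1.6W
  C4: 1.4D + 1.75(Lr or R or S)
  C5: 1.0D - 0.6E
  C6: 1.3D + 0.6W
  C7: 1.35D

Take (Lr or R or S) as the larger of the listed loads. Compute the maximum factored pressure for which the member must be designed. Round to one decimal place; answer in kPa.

(S or R) → S = 5.5 kPa; (Lr or R or S) → S = 5.5 kPa.
C1: 1.35(4.0) + 1.5(1.9) + 0.75(5.5) = 5.4 + 2.9 + 4.1 = 12.4
C2: 1.25(4.0) + 1.6(0.6) = 5.0 + 1.0 = 6.0
C3: 0.85(4.0) - 1.6(6.9) = 3.4 - 11.0 = -7.6
C4: 1.4(4.0) + 1.75(5.5) = 5.6 + 9.6 = 15.2
C5: 1.0(4.0) - 0.6(0.6) = 4.0 - 0.4 = 3.6
C6: 1.3(4.0) + 0.6(6.9) = 5.2 + 4.1 = 9.3
C7: 1.35(4.0) = 5.4
Combination 4 governs: p_u = 15.2 kPa.

15.2 kPa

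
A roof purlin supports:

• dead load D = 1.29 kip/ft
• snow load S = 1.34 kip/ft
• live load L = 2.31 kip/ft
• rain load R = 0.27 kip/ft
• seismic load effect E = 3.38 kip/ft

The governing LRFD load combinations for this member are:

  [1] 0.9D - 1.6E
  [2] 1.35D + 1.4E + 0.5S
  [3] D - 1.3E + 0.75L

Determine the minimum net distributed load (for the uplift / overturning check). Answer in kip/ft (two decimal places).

[1] 0.9(1.29) - 1.6(3.38) = -4.25
[2] 1.35(1.29) + 1.4(3.38) + 0.5(1.34) = 7.14
[3] 1.0(1.29) - 1.3(3.38) + 0.75(2.31) = -1.37
Combination 1 gives the minimum: -4.25 kip/ft.

-4.25 kip/ft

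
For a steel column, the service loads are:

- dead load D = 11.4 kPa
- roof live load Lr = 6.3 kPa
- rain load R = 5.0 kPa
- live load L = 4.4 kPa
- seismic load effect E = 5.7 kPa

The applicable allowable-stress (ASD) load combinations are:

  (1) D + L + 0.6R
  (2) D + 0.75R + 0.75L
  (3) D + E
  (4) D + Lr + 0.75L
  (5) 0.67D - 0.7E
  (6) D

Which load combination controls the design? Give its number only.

Combination 4

(1) 1.0(11.4) + 1.0(4.4) + 0.6(5.0) = 11.40 + 4.40 + 3.00 = 18.80
(2) 1.0(11.4) + 0.75(5.0) + 0.75(4.4) = 11.40 + 3.75 + 3.30 = 18.45
(3) 1.0(11.4) + 1.0(5.7) = 11.40 + 5.70 = 17.10
(4) 1.0(11.4) + 1.0(6.3) + 0.75(4.4) = 11.40 + 6.30 + 3.30 = 21.00
(5) 0.67(11.4) - 0.7(5.7) = 7.64 - 3.99 = 3.65
(6) 1.0(11.4) = 11.40
The largest value is 21.00 kPa from combination 4.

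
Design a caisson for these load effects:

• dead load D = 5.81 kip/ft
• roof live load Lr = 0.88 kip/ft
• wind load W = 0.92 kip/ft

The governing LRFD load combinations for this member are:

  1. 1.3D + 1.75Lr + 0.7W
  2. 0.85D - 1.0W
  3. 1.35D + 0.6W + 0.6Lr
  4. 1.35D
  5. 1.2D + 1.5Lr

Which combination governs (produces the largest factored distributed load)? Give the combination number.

1. 1.3(5.81) + 1.75(0.88) + 0.7(0.92) = 9.74
2. 0.85(5.81) - 1.0(0.92) = 4.94 - 0.92 = 4.02
3. 1.35(5.81) + 0.6(0.92) + 0.6(0.88) = 7.84 + 0.55 + 0.53 = 8.92
4. 1.35(5.81) = 7.84
5. 1.2(5.81) + 1.5(0.88) = 6.97 + 1.32 = 8.29
The largest value is 9.74 kip/ft from combination 1.

Combination 1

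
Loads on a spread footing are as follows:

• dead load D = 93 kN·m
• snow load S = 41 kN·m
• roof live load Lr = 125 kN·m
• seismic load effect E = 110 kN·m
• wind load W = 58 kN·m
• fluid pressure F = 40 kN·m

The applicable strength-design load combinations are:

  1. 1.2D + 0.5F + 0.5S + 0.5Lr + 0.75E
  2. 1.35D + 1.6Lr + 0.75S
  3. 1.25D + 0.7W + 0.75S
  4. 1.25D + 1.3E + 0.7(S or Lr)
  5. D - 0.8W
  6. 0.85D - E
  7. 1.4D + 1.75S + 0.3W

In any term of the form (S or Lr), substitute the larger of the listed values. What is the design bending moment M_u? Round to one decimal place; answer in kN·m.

356.3 kN·m

(S or Lr) → Lr = 125 kN·m.
1. 1.2(93) + 0.5(40) + 0.5(41) + 0.5(125) + 0.75(110) = 111.6 + 20.0 + 20.5 + 62.5 + 82.5 = 297.1
2. 1.35(93) + 1.6(125) + 0.75(41) = 356.3
3. 1.25(93) + 0.7(58) + 0.75(41) = 187.6
4. 1.25(93) + 1.3(110) + 0.7(125) = 116.3 + 143.0 + 87.5 = 346.8
5. 1.0(93) - 0.8(58) = 93.0 - 46.4 = 46.6
6. 0.85(93) - 1.0(110) = -31.0
7. 1.4(93) + 1.75(41) + 0.3(58) = 130.2 + 71.8 + 17.4 = 219.4
The controlling combination is 2, giving 356.3 kN·m.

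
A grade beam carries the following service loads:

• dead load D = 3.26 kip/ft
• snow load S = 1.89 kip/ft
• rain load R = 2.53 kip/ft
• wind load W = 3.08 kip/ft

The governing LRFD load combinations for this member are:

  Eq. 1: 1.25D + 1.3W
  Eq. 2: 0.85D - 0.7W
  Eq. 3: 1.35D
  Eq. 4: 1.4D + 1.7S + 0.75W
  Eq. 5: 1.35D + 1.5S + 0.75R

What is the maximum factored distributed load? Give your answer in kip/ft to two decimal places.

Eq. 1: 1.25(3.26) + 1.3(3.08) = 4.08 + 4.00 = 8.08
Eq. 2: 0.85(3.26) - 0.7(3.08) = 0.62
Eq. 3: 1.35(3.26) = 4.40
Eq. 4: 1.4(3.26) + 1.7(1.89) + 0.75(3.08) = 10.09
Eq. 5: 1.35(3.26) + 1.5(1.89) + 0.75(2.53) = 9.13
The controlling combination is 4, giving 10.09 kip/ft.

10.09 kip/ft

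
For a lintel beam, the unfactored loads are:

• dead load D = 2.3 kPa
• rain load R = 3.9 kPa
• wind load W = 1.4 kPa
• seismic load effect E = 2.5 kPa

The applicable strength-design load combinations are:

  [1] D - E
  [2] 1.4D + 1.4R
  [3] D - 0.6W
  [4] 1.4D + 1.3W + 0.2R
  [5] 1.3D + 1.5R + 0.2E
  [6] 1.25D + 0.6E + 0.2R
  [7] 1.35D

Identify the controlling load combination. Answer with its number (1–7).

[1] 1.0(2.3) - 1.0(2.5) = 2.3 - 2.5 = -0.2
[2] 1.4(2.3) + 1.4(3.9) = 3.2 + 5.5 = 8.7
[3] 1.0(2.3) - 0.6(1.4) = 2.3 - 0.8 = 1.5
[4] 1.4(2.3) + 1.3(1.4) + 0.2(3.9) = 3.2 + 1.8 + 0.8 = 5.8
[5] 1.3(2.3) + 1.5(3.9) + 0.2(2.5) = 9.3
[6] 1.25(2.3) + 0.6(2.5) + 0.2(3.9) = 2.9 + 1.5 + 0.8 = 5.2
[7] 1.35(2.3) = 3.1
The largest value is 9.3 kPa from combination 5.

Combination 5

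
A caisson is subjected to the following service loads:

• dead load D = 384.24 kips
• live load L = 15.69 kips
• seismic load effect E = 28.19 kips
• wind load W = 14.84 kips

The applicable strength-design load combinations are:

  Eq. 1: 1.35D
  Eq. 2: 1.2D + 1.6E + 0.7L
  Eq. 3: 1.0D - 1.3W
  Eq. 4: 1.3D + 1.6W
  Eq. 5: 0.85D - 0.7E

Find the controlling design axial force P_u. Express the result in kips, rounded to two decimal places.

Eq. 1: 1.35(384.24) = 518.72
Eq. 2: 1.2(384.24) + 1.6(28.19) + 0.7(15.69) = 517.18
Eq. 3: 1.0(384.24) - 1.3(14.84) = 384.24 - 19.29 = 364.95
Eq. 4: 1.3(384.24) + 1.6(14.84) = 523.26
Eq. 5: 0.85(384.24) - 0.7(28.19) = 326.60 - 19.73 = 306.87
Maximum is from combination 4.

523.26 kips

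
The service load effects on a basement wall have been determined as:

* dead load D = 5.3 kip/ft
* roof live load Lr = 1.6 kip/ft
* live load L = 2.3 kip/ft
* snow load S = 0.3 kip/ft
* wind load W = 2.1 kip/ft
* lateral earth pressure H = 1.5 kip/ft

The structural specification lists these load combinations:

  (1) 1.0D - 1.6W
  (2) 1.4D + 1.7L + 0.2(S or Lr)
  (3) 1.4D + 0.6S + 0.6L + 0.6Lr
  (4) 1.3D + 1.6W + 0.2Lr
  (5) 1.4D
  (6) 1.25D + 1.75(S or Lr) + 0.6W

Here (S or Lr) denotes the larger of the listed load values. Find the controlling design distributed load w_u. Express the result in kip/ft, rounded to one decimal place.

(S or Lr) → Lr = 1.6 kip/ft.
(1) 1.0(5.3) - 1.6(2.1) = 5.3 - 3.4 = 1.9
(2) 1.4(5.3) + 1.7(2.3) + 0.2(1.6) = 11.7
(3) 1.4(5.3) + 0.6(0.3) + 0.6(2.3) + 0.6(1.6) = 9.9
(4) 1.3(5.3) + 1.6(2.1) + 0.2(1.6) = 6.9 + 3.4 + 0.3 = 10.6
(5) 1.4(5.3) = 7.4
(6) 1.25(5.3) + 1.75(1.6) + 0.6(2.1) = 6.6 + 2.8 + 1.3 = 10.7
Maximum is from combination 2.

11.7 kip/ft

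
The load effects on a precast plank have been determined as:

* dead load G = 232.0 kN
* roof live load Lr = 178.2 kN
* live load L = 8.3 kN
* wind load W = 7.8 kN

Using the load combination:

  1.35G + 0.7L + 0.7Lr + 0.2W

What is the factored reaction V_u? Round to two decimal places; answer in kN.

445.31 kN

1.35(232.0) + 0.7(8.3) + 0.7(178.2) + 0.2(7.8) = 445.31
V_u = 445.31 kN.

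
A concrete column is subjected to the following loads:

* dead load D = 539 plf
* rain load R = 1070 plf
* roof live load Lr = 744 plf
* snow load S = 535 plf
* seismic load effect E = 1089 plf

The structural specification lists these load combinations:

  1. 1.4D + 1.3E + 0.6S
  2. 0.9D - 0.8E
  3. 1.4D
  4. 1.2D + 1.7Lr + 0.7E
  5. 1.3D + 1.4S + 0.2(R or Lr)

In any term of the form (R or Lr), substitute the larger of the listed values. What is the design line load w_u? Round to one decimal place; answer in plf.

(R or Lr) → R = 1070 plf.
1. 1.4(539) + 1.3(1089) + 0.6(535) = 754.6 + 1415.7 + 321.0 = 2491.3
2. 0.9(539) - 0.8(1089) = 485.1 - 871.2 = -386.1
3. 1.4(539) = 754.6
4. 1.2(539) + 1.7(744) + 0.7(1089) = 646.8 + 1264.8 + 762.3 = 2673.9
5. 1.3(539) + 1.4(535) + 0.2(1070) = 700.7 + 749.0 + 214.0 = 1663.7
The controlling combination is 4, giving 2673.9 plf.

2673.9 plf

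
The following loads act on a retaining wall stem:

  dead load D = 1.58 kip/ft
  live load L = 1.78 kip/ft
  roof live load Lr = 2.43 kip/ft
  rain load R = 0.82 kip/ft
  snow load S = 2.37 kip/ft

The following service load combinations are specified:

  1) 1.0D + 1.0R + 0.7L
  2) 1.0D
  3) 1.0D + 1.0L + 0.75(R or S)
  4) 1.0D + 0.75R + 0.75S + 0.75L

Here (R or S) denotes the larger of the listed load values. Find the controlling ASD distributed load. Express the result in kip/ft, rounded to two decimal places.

5.31 kip/ft

(R or S) → S = 2.37 kip/ft.
1) 1.0(1.58) + 1.0(0.82) + 0.7(1.78) = 1.58 + 0.82 + 1.25 = 3.65
2) 1.0(1.58) = 1.58
3) 1.0(1.58) + 1.0(1.78) + 0.75(2.37) = 1.58 + 1.78 + 1.78 = 5.14
4) 1.0(1.58) + 0.75(0.82) + 0.75(2.37) + 0.75(1.78) = 5.31
Maximum is from combination 4.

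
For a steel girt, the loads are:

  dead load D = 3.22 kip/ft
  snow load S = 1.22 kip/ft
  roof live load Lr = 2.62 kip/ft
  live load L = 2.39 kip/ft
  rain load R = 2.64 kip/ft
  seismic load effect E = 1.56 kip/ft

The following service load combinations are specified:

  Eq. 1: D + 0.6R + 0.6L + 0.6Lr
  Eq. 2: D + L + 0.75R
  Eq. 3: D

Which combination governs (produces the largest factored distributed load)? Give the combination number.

Eq. 1: 1.0(3.22) + 0.6(2.64) + 0.6(2.39) + 0.6(2.62) = 7.81
Eq. 2: 1.0(3.22) + 1.0(2.39) + 0.75(2.64) = 7.59
Eq. 3: 1.0(3.22) = 3.22
The largest value is 7.81 kip/ft from combination 1.

Combination 1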